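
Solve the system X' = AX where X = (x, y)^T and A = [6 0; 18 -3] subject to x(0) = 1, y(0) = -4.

x(t) = e^(6t), y(t) = 2e^(6t) - 6e^(-3t)

Coefficient matrix A = [[6, 0], [18, -3]].
Characteristic polynomial det(A - λI) = λ^2 - 3λ - 18 = 0.
Eigenvalues λ = -3, 6.
For λ=-3: (A-λI) row 1 is [9, 0], so an eigenvector is (0, -1).
For λ=6: (A-λI) row 2 is [18, -9], so an eigenvector is (1, 2).
General solution: K_1e^(-3t)(0,-1) + K_2e^(6t)(1,2).
Applying x(0)=1, y(0)=-4 gives K_1=6, K_2=1.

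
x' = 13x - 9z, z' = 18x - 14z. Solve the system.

Coefficient matrix A = [[13, -9], [18, -14]].
Characteristic polynomial det(A - λI) = λ^2 + λ - 20 = 0.
Eigenvalues λ = -5, 4.
For λ=-5: (A-λI) row 1 is [18, -9], so an eigenvector is (-1, -2).
For λ=4: (A-λI) row 1 is [9, -9], so an eigenvector is (1, 1).
General solution: C_1e^(-5t)(-1,-2) + C_2e^(4t)(1,1).

x(t) = -C_1e^(-5t) + C_2e^(4t), z(t) = -2C_1e^(-5t) + C_2e^(4t)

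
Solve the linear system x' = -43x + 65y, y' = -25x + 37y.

Coefficient matrix A = [[-43, 65], [-25, 37]].
Characteristic polynomial det(A - λI) = λ^2 + 6λ + 34 = 0.
Eigenvalues λ = -3 ± 5i (complex conjugate pair).
For λ=-3+5i: an eigenvector is (-3,-2) - i(-2,-1) = (-3 + 2i, -2 + i).
A real fundamental pair from Re and Im of e^((-3+5i)t)v: X_1 = e^(-3t)(cos(5t)·(-3,-2) + sin(5t)·(-2,-1)), X_2 = e^(-3t)(sin(5t)·(-3,-2) - cos(5t)·(-2,-1)).
General solution: C_1X_1 + C_2X_2.

x(t) = -2C_1e^(-3t)sin(5t) - 3C_1e^(-3t)cos(5t) - 3C_2e^(-3t)sin(5t) + 2C_2e^(-3t)cos(5t), y(t) = -C_1e^(-3t)sin(5t) - 2C_1e^(-3t)cos(5t) - 2C_2e^(-3t)sin(5t) + C_2e^(-3t)cos(5t)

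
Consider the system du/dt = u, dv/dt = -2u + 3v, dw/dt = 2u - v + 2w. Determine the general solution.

u(t) = c_1e^(t), v(t) = c_1e^(t) + c_2e^(3t), w(t) = -c_1e^(t) - c_2e^(3t) + c_3e^(2t)

Coefficient matrix A = [[1, 0, 0], [-2, 3, 0], [2, -1, 2]].
det(A - λI) = 0 gives eigenvalues λ = 1, 3, 2.
For λ=1: eigenvector (1,1,-1).
For λ=3: eigenvector (0,1,-1).
For λ=2: eigenvector (0,0,1).
General solution: c_1e^(t)(1,1,-1) + c_2e^(3t)(0,1,-1) + c_3e^(2t)(0,0,1).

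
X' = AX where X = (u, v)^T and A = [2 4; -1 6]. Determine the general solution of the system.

Coefficient matrix A = [[2, 4], [-1, 6]].
Characteristic polynomial det(A - λI) = λ^2 - 8λ + 16 = 0.
Single eigenvalue λ = 4 with algebraic multiplicity 2.
Eigenvector v = (-2,-1); generalized eigenvector w with (A-λI)w=v is (3,1).
General solution: e^(4t)[K_1·v + K_2·(t·v + w)].

u(t) = -2K_1e^(4t) - 2K_2te^(4t) + 3K_2e^(4t), v(t) = -K_1e^(4t) - K_2te^(4t) + K_2e^(4t)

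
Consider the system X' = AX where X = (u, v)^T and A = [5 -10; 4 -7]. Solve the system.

u(t) = 2C_1e^(-t)sin(2t) - C_1e^(-t)cos(2t) - C_2e^(-t)sin(2t) - 2C_2e^(-t)cos(2t), v(t) = C_1e^(-t)sin(2t) - C_1e^(-t)cos(2t) - C_2e^(-t)sin(2t) - C_2e^(-t)cos(2t)

Coefficient matrix A = [[5, -10], [4, -7]].
Characteristic polynomial det(A - λI) = λ^2 + 2λ + 5 = 0.
Eigenvalues λ = -1 ± 2i (complex conjugate pair).
For λ=-1+2i: an eigenvector is (-1,-1) - i(2,1) = (-1 - 2i, -1 - i).
A real fundamental pair from Re and Im of e^((-1+2i)t)v: X_1 = e^(-t)(cos(2t)·(-1,-1) + sin(2t)·(2,1)), X_2 = e^(-t)(sin(2t)·(-1,-1) - cos(2t)·(2,1)).
General solution: C_1X_1 + C_2X_2.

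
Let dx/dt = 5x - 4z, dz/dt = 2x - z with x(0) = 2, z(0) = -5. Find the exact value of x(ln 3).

342

A = [[5,-4],[2,-1]]; eigenvalues λ = 1, 3.
Eigenvectors: (1,1) for λ=1, (-2,-1) for λ=3.
From the initial condition, c_1 = -12, c_2 = -7.
x(ln 3) = (-12)(3^1)(1) + (-7)(3^3)(-2) = 342.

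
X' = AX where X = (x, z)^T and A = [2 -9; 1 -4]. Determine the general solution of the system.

Coefficient matrix A = [[2, -9], [1, -4]].
Characteristic polynomial det(A - λI) = λ^2 + 2λ + 1 = 0.
Single eigenvalue λ = -1 with algebraic multiplicity 2.
Eigenvector v = (3,1); generalized eigenvector w with (A-λI)w=v is (-2,-1).
General solution: e^(-t)[K_1·v + K_2·(t·v + w)].

x(t) = 3K_1e^(-t) + 3K_2te^(-t) - 2K_2e^(-t), z(t) = K_1e^(-t) + K_2te^(-t) - K_2e^(-t)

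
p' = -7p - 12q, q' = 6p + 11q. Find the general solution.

Coefficient matrix A = [[-7, -12], [6, 11]].
Characteristic polynomial det(A - λI) = λ^2 - 4λ - 5 = 0.
Eigenvalues λ = 5, -1.
For λ=5: (A-λI) row 1 is [-12, -12], so an eigenvector is (1, -1).
For λ=-1: (A-λI) row 1 is [-6, -12], so an eigenvector is (-2, 1).
General solution: C_1e^(5t)(1,-1) + C_2e^(-t)(-2,1).

p(t) = C_1e^(5t) - 2C_2e^(-t), q(t) = -C_1e^(5t) + C_2e^(-t)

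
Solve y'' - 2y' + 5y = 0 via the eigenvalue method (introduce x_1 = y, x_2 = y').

Let x_1 = y, x_2 = y'. Then x_1' = x_2 and x_2' = -5x_1 + 2x_2.
A = [[0,1],[-5,2]]; det(A-λI) = λ^2 - 2λ + 5.
Eigenvalues λ = 1 ± 2i.

y(t) = C_1e^(t)cos(2t) + C_2e^(t)sin(2t)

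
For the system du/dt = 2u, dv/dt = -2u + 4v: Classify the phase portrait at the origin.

A = [[2,0],[-2,4]]; det(A-λI) = λ^2 - 6λ + 8.
λ = 2, 4: both positive.

unstable node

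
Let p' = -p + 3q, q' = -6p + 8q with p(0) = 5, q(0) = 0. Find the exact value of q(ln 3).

A = [[-1,3],[-6,8]]; eigenvalues λ = 5, 2.
Eigenvectors: (-1,-2) for λ=5, (-1,-1) for λ=2.
From the initial condition, c_1 = 5, c_2 = -10.
q(ln 3) = (5)(3^5)(-2) + (-10)(3^2)(-1) = -2340.

-2340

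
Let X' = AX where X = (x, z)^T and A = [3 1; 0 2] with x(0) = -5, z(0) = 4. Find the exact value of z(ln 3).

A = [[3,1],[0,2]]; eigenvalues λ = 2, 3.
Eigenvectors: (-1,1) for λ=2, (1,0) for λ=3.
From the initial condition, c_1 = 4, c_2 = -1.
z(ln 3) = (4)(3^2)(1) + (-1)(3^3)(0) = 36.

36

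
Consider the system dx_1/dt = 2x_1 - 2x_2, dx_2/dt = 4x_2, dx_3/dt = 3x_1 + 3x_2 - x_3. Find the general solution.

x_1(t) = c_1e^(2t) - c_2e^(4t), x_2(t) = c_2e^(4t), x_3(t) = c_1e^(2t) + c_3e^(-t)

Coefficient matrix A = [[2, -2, 0], [0, 4, 0], [3, 3, -1]].
det(A - λI) = 0 gives eigenvalues λ = 2, 4, -1.
For λ=2: eigenvector (1,0,1).
For λ=4: eigenvector (-1,1,0).
For λ=-1: eigenvector (0,0,1).
General solution: c_1e^(2t)(1,0,1) + c_2e^(4t)(-1,1,0) + c_3e^(-t)(0,0,1).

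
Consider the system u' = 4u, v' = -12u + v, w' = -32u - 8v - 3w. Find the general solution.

Coefficient matrix A = [[4, 0, 0], [-12, 1, 0], [-32, -8, -3]].
det(A - λI) = 0 gives eigenvalues λ = -3, 1, 4.
For λ=-3: eigenvector (0,0,1).
For λ=1: eigenvector (0,1,-2).
For λ=4: eigenvector (1,-4,0).
General solution: c_1e^(-3t)(0,0,1) + c_2e^(t)(0,1,-2) + c_3e^(4t)(1,-4,0).

u(t) = c_3e^(4t), v(t) = c_2e^(t) - 4c_3e^(4t), w(t) = c_1e^(-3t) - 2c_2e^(t)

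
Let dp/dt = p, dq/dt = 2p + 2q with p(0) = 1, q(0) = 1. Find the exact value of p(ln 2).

A = [[1,0],[2,2]]; eigenvalues λ = 2, 1.
Eigenvectors: (0,1) for λ=2, (-1,2) for λ=1.
From the initial condition, c_1 = 3, c_2 = -1.
p(ln 2) = (3)(2^2)(0) + (-1)(2^1)(-1) = 2.

2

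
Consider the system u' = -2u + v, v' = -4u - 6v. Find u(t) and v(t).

u(t) = K_1e^(-4t) + K_2te^(-4t) - K_2e^(-4t), v(t) = -2K_1e^(-4t) - 2K_2te^(-4t) + 3K_2e^(-4t)

Coefficient matrix A = [[-2, 1], [-4, -6]].
Characteristic polynomial det(A - λI) = λ^2 + 8λ + 16 = 0.
Single eigenvalue λ = -4 with algebraic multiplicity 2.
Eigenvector v = (1,-2); generalized eigenvector w with (A-λI)w=v is (-1,3).
General solution: e^(-4t)[K_1·v + K_2·(t·v + w)].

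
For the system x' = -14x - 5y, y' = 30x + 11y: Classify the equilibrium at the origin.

A = [[-14,-5],[30,11]]; det(A-λI) = λ^2 + 3λ - 4.
λ = 1, -4: opposite signs.

saddle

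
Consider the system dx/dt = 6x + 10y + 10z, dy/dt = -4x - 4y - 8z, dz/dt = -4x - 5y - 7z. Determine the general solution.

Coefficient matrix A = [[6, 10, 10], [-4, -4, -8], [-4, -5, -7]].
det(A - λI) = 0 gives eigenvalues λ = -2, -4, 1.
For λ=-2: eigenvector (5,-2,-2).
For λ=-4: eigenvector (-2,1,1).
For λ=1: eigenvector (-2,0,1).
General solution: c_1e^(-2t)(5,-2,-2) + c_2e^(-4t)(-2,1,1) + c_3e^(t)(-2,0,1).

x(t) = 5c_1e^(-2t) - 2c_2e^(-4t) - 2c_3e^(t), y(t) = -2c_1e^(-2t) + c_2e^(-4t), z(t) = -2c_1e^(-2t) + c_2e^(-4t) + c_3e^(t)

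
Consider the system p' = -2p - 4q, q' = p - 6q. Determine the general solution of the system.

p(t) = -2K_1e^(-4t) - 2K_2te^(-4t) - K_2e^(-4t), q(t) = -K_1e^(-4t) - K_2te^(-4t)

Coefficient matrix A = [[-2, -4], [1, -6]].
Characteristic polynomial det(A - λI) = λ^2 + 8λ + 16 = 0.
Single eigenvalue λ = -4 with algebraic multiplicity 2.
Eigenvector v = (-2,-1); generalized eigenvector w with (A-λI)w=v is (-1,0).
General solution: e^(-4t)[K_1·v + K_2·(t·v + w)].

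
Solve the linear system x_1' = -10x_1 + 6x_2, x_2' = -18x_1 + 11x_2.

Coefficient matrix A = [[-10, 6], [-18, 11]].
Characteristic polynomial det(A - λI) = λ^2 - λ - 2 = 0.
Eigenvalues λ = 2, -1.
For λ=2: (A-λI) row 1 is [-12, 6], so an eigenvector is (1, 2).
For λ=-1: (A-λI) row 1 is [-9, 6], so an eigenvector is (2, 3).
General solution: c_1e^(2t)(1,2) + c_2e^(-t)(2,3).

x_1(t) = c_1e^(2t) + 2c_2e^(-t), x_2(t) = 2c_1e^(2t) + 3c_2e^(-t)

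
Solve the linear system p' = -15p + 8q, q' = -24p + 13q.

p(t) = -K_1e^(t) + 2K_2e^(-3t), q(t) = -2K_1e^(t) + 3K_2e^(-3t)

Coefficient matrix A = [[-15, 8], [-24, 13]].
Characteristic polynomial det(A - λI) = λ^2 + 2λ - 3 = 0.
Eigenvalues λ = 1, -3.
For λ=1: (A-λI) row 1 is [-16, 8], so an eigenvector is (-1, -2).
For λ=-3: (A-λI) row 1 is [-12, 8], so an eigenvector is (2, 3).
General solution: K_1e^(t)(-1,-2) + K_2e^(-3t)(2,3).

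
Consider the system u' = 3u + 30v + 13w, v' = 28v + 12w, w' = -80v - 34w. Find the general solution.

u(t) = c_1e^(3t) - 2c_2e^(-4t) - c_3e^(-2t), v(t) = -3c_2e^(-4t) - 2c_3e^(-2t), w(t) = 8c_2e^(-4t) + 5c_3e^(-2t)

Coefficient matrix A = [[3, 30, 13], [0, 28, 12], [0, -80, -34]].
det(A - λI) = 0 gives eigenvalues λ = 3, -4, -2.
For λ=3: eigenvector (1,0,0).
For λ=-4: eigenvector (-2,-3,8).
For λ=-2: eigenvector (-1,-2,5).
General solution: c_1e^(3t)(1,0,0) + c_2e^(-4t)(-2,-3,8) + c_3e^(-2t)(-1,-2,5).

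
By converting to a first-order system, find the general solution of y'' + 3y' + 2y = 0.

Let x_1 = y, x_2 = y'. Then x_1' = x_2 and x_2' = -2x_1 - 3x_2.
A = [[0,1],[-2,-3]]; det(A-λI) = λ^2 + 3λ + 2.
Eigenvalues λ = -1, -2 with eigenvectors (1,-1), (1,-2).

y(t) = c_1e^(-t) + c_2e^(-2t)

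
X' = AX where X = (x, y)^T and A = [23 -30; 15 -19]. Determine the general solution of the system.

Coefficient matrix A = [[23, -30], [15, -19]].
Characteristic polynomial det(A - λI) = λ^2 - 4λ + 13 = 0.
Eigenvalues λ = 2 ± 3i (complex conjugate pair).
For λ=2+3i: an eigenvector is (1,1) - i(-3,-2) = (1 + 3i, 1 + 2i).
A real fundamental pair from Re and Im of e^((2+3i)t)v: X_1 = e^(2t)(cos(3t)·(1,1) + sin(3t)·(-3,-2)), X_2 = e^(2t)(sin(3t)·(1,1) - cos(3t)·(-3,-2)).
General solution: K_1X_1 + K_2X_2.

x(t) = -3K_1e^(2t)sin(3t) + K_1e^(2t)cos(3t) + K_2e^(2t)sin(3t) + 3K_2e^(2t)cos(3t), y(t) = -2K_1e^(2t)sin(3t) + K_1e^(2t)cos(3t) + K_2e^(2t)sin(3t) + 2K_2e^(2t)cos(3t)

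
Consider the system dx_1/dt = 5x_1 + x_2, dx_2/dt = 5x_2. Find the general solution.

x_1(t) = c_1e^(5t) + c_2te^(5t) + 3c_2e^(5t), x_2(t) = c_2e^(5t)

Coefficient matrix A = [[5, 1], [0, 5]].
Characteristic polynomial det(A - λI) = λ^2 - 10λ + 25 = 0.
Single eigenvalue λ = 5 with algebraic multiplicity 2.
Eigenvector v = (1,0); generalized eigenvector w with (A-λI)w=v is (3,1).
General solution: e^(5t)[c_1·v + c_2·(t·v + w)].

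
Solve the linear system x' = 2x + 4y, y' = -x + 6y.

x(t) = 2c_1e^(4t) + 2c_2te^(4t) - c_2e^(4t), y(t) = c_1e^(4t) + c_2te^(4t)

Coefficient matrix A = [[2, 4], [-1, 6]].
Characteristic polynomial det(A - λI) = λ^2 - 8λ + 16 = 0.
Single eigenvalue λ = 4 with algebraic multiplicity 2.
Eigenvector v = (2,1); generalized eigenvector w with (A-λI)w=v is (-1,0).
General solution: e^(4t)[c_1·v + c_2·(t·v + w)].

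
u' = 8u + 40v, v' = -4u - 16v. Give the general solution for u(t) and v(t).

Coefficient matrix A = [[8, 40], [-4, -16]].
Characteristic polynomial det(A - λI) = λ^2 + 8λ + 32 = 0.
Eigenvalues λ = -4 ± 4i (complex conjugate pair).
For λ=-4+4i: an eigenvector is (-3,1) - i(1,0) = (-3 - i, 1).
A real fundamental pair from Re and Im of e^((-4+4i)t)v: X_1 = e^(-4t)(cos(4t)·(-3,1) + sin(4t)·(1,0)), X_2 = e^(-4t)(sin(4t)·(-3,1) - cos(4t)·(1,0)).
General solution: C_1X_1 + C_2X_2.

u(t) = C_1e^(-4t)sin(4t) - 3C_1e^(-4t)cos(4t) - 3C_2e^(-4t)sin(4t) - C_2e^(-4t)cos(4t), v(t) = C_1e^(-4t)cos(4t) + C_2e^(-4t)sin(4t)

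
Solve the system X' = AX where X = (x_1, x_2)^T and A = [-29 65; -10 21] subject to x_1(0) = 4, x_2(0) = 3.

x_1(t) = 19e^(-4t)sin(5t) + 4e^(-4t)cos(5t), x_2(t) = 7e^(-4t)sin(5t) + 3e^(-4t)cos(5t)

Coefficient matrix A = [[-29, 65], [-10, 21]].
Characteristic polynomial det(A - λI) = λ^2 + 8λ + 41 = 0.
Eigenvalues λ = -4 ± 5i (complex conjugate pair).
For λ=-4+5i: an eigenvector is (2,1) - i(3,1) = (2 - 3i, 1 - i).
A real fundamental pair from Re and Im of e^((-4+5i)t)v: X_1 = e^(-4t)(cos(5t)·(2,1) + sin(5t)·(3,1)), X_2 = e^(-4t)(sin(5t)·(2,1) - cos(5t)·(3,1)).
General solution: c_1X_1 + c_2X_2.
Applying x_1(0)=4, x_2(0)=3 gives c_1=5, c_2=2.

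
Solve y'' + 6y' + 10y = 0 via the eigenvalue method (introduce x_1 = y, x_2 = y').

y(t) = C_1e^(-3t)cos(t) + C_2e^(-3t)sin(t)

Let x_1 = y, x_2 = y'. Then x_1' = x_2 and x_2' = -10x_1 - 6x_2.
A = [[0,1],[-10,-6]]; det(A-λI) = λ^2 + 6λ + 10.
Eigenvalues λ = -3 ± i.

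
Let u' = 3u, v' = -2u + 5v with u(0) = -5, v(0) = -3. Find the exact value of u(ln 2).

A = [[3,0],[-2,5]]; eigenvalues λ = 5, 3.
Eigenvectors: (0,1) for λ=5, (-1,-1) for λ=3.
From the initial condition, c_1 = 2, c_2 = 5.
u(ln 2) = (2)(2^5)(0) + (5)(2^3)(-1) = -40.

-40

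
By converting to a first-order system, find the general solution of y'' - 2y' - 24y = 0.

Let x_1 = y, x_2 = y'. Then x_1' = x_2 and x_2' = 24x_1 + 2x_2.
A = [[0,1],[24,2]]; det(A-λI) = λ^2 - 2λ - 24.
Eigenvalues λ = 6, -4 with eigenvectors (1,6), (1,-4).

y(t) = C_1e^(6t) + C_2e^(-4t)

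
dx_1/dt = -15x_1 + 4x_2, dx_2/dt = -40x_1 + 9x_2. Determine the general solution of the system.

Coefficient matrix A = [[-15, 4], [-40, 9]].
Characteristic polynomial det(A - λI) = λ^2 + 6λ + 25 = 0.
Eigenvalues λ = -3 ± 4i (complex conjugate pair).
For λ=-3+4i: an eigenvector is (1,3) - i(0,-1) = (1, 3 + i).
A real fundamental pair from Re and Im of e^((-3+4i)t)v: X_1 = e^(-3t)(cos(4t)·(1,3) + sin(4t)·(0,-1)), X_2 = e^(-3t)(sin(4t)·(1,3) - cos(4t)·(0,-1)).
General solution: C_1X_1 + C_2X_2.

x_1(t) = C_1e^(-3t)cos(4t) + C_2e^(-3t)sin(4t), x_2(t) = -C_1e^(-3t)sin(4t) + 3C_1e^(-3t)cos(4t) + 3C_2e^(-3t)sin(4t) + C_2e^(-3t)cos(4t)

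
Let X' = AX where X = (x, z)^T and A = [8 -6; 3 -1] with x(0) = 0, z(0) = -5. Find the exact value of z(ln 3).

1125

A = [[8,-6],[3,-1]]; eigenvalues λ = 5, 2.
Eigenvectors: (-2,-1) for λ=5, (-1,-1) for λ=2.
From the initial condition, c_1 = -5, c_2 = 10.
z(ln 3) = (-5)(3^5)(-1) + (10)(3^2)(-1) = 1125.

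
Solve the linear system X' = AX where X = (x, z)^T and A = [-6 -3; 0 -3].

Coefficient matrix A = [[-6, -3], [0, -3]].
Characteristic polynomial det(A - λI) = λ^2 + 9λ + 18 = 0.
Eigenvalues λ = -6, -3.
For λ=-6: (A-λI) row 1 is [0, -3], so an eigenvector is (1, 0).
For λ=-3: (A-λI) row 1 is [-3, -3], so an eigenvector is (-1, 1).
General solution: C_1e^(-6t)(1,0) + C_2e^(-3t)(-1,1).

x(t) = C_1e^(-6t) - C_2e^(-3t), z(t) = C_2e^(-3t)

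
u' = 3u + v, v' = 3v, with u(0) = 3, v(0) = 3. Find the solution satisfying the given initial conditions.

Coefficient matrix A = [[3, 1], [0, 3]].
Characteristic polynomial det(A - λI) = λ^2 - 6λ + 9 = 0.
Single eigenvalue λ = 3 with algebraic multiplicity 2.
Eigenvector v = (-1,0); generalized eigenvector w with (A-λI)w=v is (2,-1).
General solution: e^(3t)[c_1·v + c_2·(t·v + w)].
Applying u(0)=3, v(0)=3 gives c_1=-9, c_2=-3.

u(t) = 3te^(3t) + 3e^(3t), v(t) = 3e^(3t)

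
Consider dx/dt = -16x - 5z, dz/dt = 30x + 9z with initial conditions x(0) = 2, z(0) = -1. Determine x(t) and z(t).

x(t) = -3e^(-t) + 5e^(-6t), z(t) = 9e^(-t) - 10e^(-6t)

Coefficient matrix A = [[-16, -5], [30, 9]].
Characteristic polynomial det(A - λI) = λ^2 + 7λ + 6 = 0.
Eigenvalues λ = -6, -1.
For λ=-6: (A-λI) row 1 is [-10, -5], so an eigenvector is (1, -2).
For λ=-1: (A-λI) row 1 is [-15, -5], so an eigenvector is (-1, 3).
General solution: C_1e^(-6t)(1,-2) + C_2e^(-t)(-1,3).
Applying x(0)=2, z(0)=-1 gives C_1=5, C_2=3.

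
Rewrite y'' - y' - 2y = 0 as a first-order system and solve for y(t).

Let x_1 = y, x_2 = y'. Then x_1' = x_2 and x_2' = 2x_1 + x_2.
A = [[0,1],[2,1]]; det(A-λI) = λ^2 - λ - 2.
Eigenvalues λ = 2, -1 with eigenvectors (1,2), (1,-1).

y(t) = K_1e^(2t) + K_2e^(-t)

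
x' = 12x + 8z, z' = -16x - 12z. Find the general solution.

Coefficient matrix A = [[12, 8], [-16, -12]].
Characteristic polynomial det(A - λI) = λ^2 - 16 = 0.
Eigenvalues λ = -4, 4.
For λ=-4: (A-λI) row 1 is [16, 8], so an eigenvector is (1, -2).
For λ=4: (A-λI) row 1 is [8, 8], so an eigenvector is (-1, 1).
General solution: C_1e^(-4t)(1,-2) + C_2e^(4t)(-1,1).

x(t) = C_1e^(-4t) - C_2e^(4t), z(t) = -2C_1e^(-4t) + C_2e^(4t)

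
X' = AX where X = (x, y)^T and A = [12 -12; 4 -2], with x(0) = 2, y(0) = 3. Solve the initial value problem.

Coefficient matrix A = [[12, -12], [4, -2]].
Characteristic polynomial det(A - λI) = λ^2 - 10λ + 24 = 0.
Eigenvalues λ = 4, 6.
For λ=4: (A-λI) row 1 is [8, -12], so an eigenvector is (3, 2).
For λ=6: (A-λI) row 1 is [6, -12], so an eigenvector is (2, 1).
General solution: c_1e^(4t)(3,2) + c_2e^(6t)(2,1).
Applying x(0)=2, y(0)=3 gives c_1=4, c_2=-5.

x(t) = -10e^(6t) + 12e^(4t), y(t) = -5e^(6t) + 8e^(4t)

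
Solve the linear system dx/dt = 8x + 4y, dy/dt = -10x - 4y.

Coefficient matrix A = [[8, 4], [-10, -4]].
Characteristic polynomial det(A - λI) = λ^2 - 4λ + 8 = 0.
Eigenvalues λ = 2 ± 2i (complex conjugate pair).
For λ=2+2i: an eigenvector is (1,-2) - i(-1,1) = (1 + i, -2 - i).
A real fundamental pair from Re and Im of e^((2+2i)t)v: X_1 = e^(2t)(cos(2t)·(1,-2) + sin(2t)·(-1,1)), X_2 = e^(2t)(sin(2t)·(1,-2) - cos(2t)·(-1,1)).
General solution: K_1X_1 + K_2X_2.

x(t) = -K_1e^(2t)sin(2t) + K_1e^(2t)cos(2t) + K_2e^(2t)sin(2t) + K_2e^(2t)cos(2t), y(t) = K_1e^(2t)sin(2t) - 2K_1e^(2t)cos(2t) - 2K_2e^(2t)sin(2t) - K_2e^(2t)cos(2t)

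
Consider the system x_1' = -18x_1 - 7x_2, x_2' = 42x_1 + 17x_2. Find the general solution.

x_1(t) = -C_1e^(-4t) - C_2e^(3t), x_2(t) = 2C_1e^(-4t) + 3C_2e^(3t)

Coefficient matrix A = [[-18, -7], [42, 17]].
Characteristic polynomial det(A - λI) = λ^2 + λ - 12 = 0.
Eigenvalues λ = -4, 3.
For λ=-4: (A-λI) row 1 is [-14, -7], so an eigenvector is (-1, 2).
For λ=3: (A-λI) row 1 is [-21, -7], so an eigenvector is (-1, 3).
General solution: C_1e^(-4t)(-1,2) + C_2e^(3t)(-1,3).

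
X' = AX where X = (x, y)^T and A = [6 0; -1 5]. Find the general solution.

Coefficient matrix A = [[6, 0], [-1, 5]].
Characteristic polynomial det(A - λI) = λ^2 - 11λ + 30 = 0.
Eigenvalues λ = 6, 5.
For λ=6: (A-λI) row 2 is [-1, -1], so an eigenvector is (-1, 1).
For λ=5: (A-λI) row 1 is [1, 0], so an eigenvector is (0, -1).
General solution: K_1e^(6t)(-1,1) + K_2e^(5t)(0,-1).

x(t) = -K_1e^(6t), y(t) = K_1e^(6t) - K_2e^(5t)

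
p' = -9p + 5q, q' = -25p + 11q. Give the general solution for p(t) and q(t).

Coefficient matrix A = [[-9, 5], [-25, 11]].
Characteristic polynomial det(A - λI) = λ^2 - 2λ + 26 = 0.
Eigenvalues λ = 1 ± 5i (complex conjugate pair).
For λ=1+5i: an eigenvector is (-1,-2) - i(0,1) = (-1, -2 - i).
A real fundamental pair from Re and Im of e^((1+5i)t)v: X_1 = e^(t)(cos(5t)·(-1,-2) + sin(5t)·(0,1)), X_2 = e^(t)(sin(5t)·(-1,-2) - cos(5t)·(0,1)).
General solution: C_1X_1 + C_2X_2.

p(t) = -C_1e^(t)cos(5t) - C_2e^(t)sin(5t), q(t) = C_1e^(t)sin(5t) - 2C_1e^(t)cos(5t) - 2C_2e^(t)sin(5t) - C_2e^(t)cos(5t)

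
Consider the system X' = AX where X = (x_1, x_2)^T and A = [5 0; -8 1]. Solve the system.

x_1(t) = -c_2e^(5t), x_2(t) = -c_1e^(t) + 2c_2e^(5t)

Coefficient matrix A = [[5, 0], [-8, 1]].
Characteristic polynomial det(A - λI) = λ^2 - 6λ + 5 = 0.
Eigenvalues λ = 1, 5.
For λ=1: (A-λI) row 1 is [4, 0], so an eigenvector is (0, -1).
For λ=5: (A-λI) row 2 is [-8, -4], so an eigenvector is (-1, 2).
General solution: c_1e^(t)(0,-1) + c_2e^(5t)(-1,2).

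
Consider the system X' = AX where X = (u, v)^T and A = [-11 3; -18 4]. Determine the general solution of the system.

u(t) = K_1e^(-2t) + K_2e^(-5t), v(t) = 3K_1e^(-2t) + 2K_2e^(-5t)

Coefficient matrix A = [[-11, 3], [-18, 4]].
Characteristic polynomial det(A - λI) = λ^2 + 7λ + 10 = 0.
Eigenvalues λ = -2, -5.
For λ=-2: (A-λI) row 1 is [-9, 3], so an eigenvector is (1, 3).
For λ=-5: (A-λI) row 1 is [-6, 3], so an eigenvector is (1, 2).
General solution: K_1e^(-2t)(1,3) + K_2e^(-5t)(1,2).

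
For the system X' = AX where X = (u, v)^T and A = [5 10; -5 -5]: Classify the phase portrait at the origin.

center

A = [[5,10],[-5,-5]]; det(A-λI) = λ^2 + 25.
λ = 0 ± 5i: zero real part.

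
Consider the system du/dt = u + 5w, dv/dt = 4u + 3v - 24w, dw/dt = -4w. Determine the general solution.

u(t) = K_1e^(t) - K_2e^(-4t), v(t) = -2K_1e^(t) + 4K_2e^(-4t) + K_3e^(3t), w(t) = K_2e^(-4t)

Coefficient matrix A = [[1, 0, 5], [4, 3, -24], [0, 0, -4]].
det(A - λI) = 0 gives eigenvalues λ = 1, -4, 3.
For λ=1: eigenvector (1,-2,0).
For λ=-4: eigenvector (-1,4,1).
For λ=3: eigenvector (0,1,0).
General solution: K_1e^(t)(1,-2,0) + K_2e^(-4t)(-1,4,1) + K_3e^(3t)(0,1,0).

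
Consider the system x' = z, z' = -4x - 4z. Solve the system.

Coefficient matrix A = [[0, 1], [-4, -4]].
Characteristic polynomial det(A - λI) = λ^2 + 4λ + 4 = 0.
Single eigenvalue λ = -2 with algebraic multiplicity 2.
Eigenvector v = (1,-2); generalized eigenvector w with (A-λI)w=v is (-1,3).
General solution: e^(-2t)[K_1·v + K_2·(t·v + w)].

x(t) = K_1e^(-2t) + K_2te^(-2t) - K_2e^(-2t), z(t) = -2K_1e^(-2t) - 2K_2te^(-2t) + 3K_2e^(-2t)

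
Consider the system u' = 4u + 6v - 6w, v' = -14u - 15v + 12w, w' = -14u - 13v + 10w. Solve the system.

Coefficient matrix A = [[4, 6, -6], [-14, -15, 12], [-14, -13, 10]].
det(A - λI) = 0 gives eigenvalues λ = -3, 4, -2.
For λ=-3: eigenvector (0,1,1).
For λ=4: eigenvector (1,-2,-2).
For λ=-2: eigenvector (1,-2,-1).
General solution: C_1e^(-3t)(0,1,1) + C_2e^(4t)(1,-2,-2) + C_3e^(-2t)(1,-2,-1).

u(t) = C_2e^(4t) + C_3e^(-2t), v(t) = C_1e^(-3t) - 2C_2e^(4t) - 2C_3e^(-2t), w(t) = C_1e^(-3t) - 2C_2e^(4t) - C_3e^(-2t)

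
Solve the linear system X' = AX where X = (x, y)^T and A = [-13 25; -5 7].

x(t) = 2K_1e^(-3t)sin(5t) - K_1e^(-3t)cos(5t) - K_2e^(-3t)sin(5t) - 2K_2e^(-3t)cos(5t), y(t) = K_1e^(-3t)sin(5t) - K_2e^(-3t)cos(5t)

Coefficient matrix A = [[-13, 25], [-5, 7]].
Characteristic polynomial det(A - λI) = λ^2 + 6λ + 34 = 0.
Eigenvalues λ = -3 ± 5i (complex conjugate pair).
For λ=-3+5i: an eigenvector is (-1,0) - i(2,1) = (-1 - 2i, 0 - i).
A real fundamental pair from Re and Im of e^((-3+5i)t)v: X_1 = e^(-3t)(cos(5t)·(-1,0) + sin(5t)·(2,1)), X_2 = e^(-3t)(sin(5t)·(-1,0) - cos(5t)·(2,1)).
General solution: K_1X_1 + K_2X_2.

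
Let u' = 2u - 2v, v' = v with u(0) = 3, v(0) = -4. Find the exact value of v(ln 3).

-12

A = [[2,-2],[0,1]]; eigenvalues λ = 2, 1.
Eigenvectors: (1,0) for λ=2, (-2,-1) for λ=1.
From the initial condition, c_1 = 11, c_2 = 4.
v(ln 3) = (11)(3^2)(0) + (4)(3^1)(-1) = -12.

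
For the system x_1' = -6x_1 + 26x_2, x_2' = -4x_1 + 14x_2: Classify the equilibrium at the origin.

unstable spiral

A = [[-6,26],[-4,14]]; det(A-λI) = λ^2 - 8λ + 20.
λ = 4 ± 2i: positive real part.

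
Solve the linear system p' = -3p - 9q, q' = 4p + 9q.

Coefficient matrix A = [[-3, -9], [4, 9]].
Characteristic polynomial det(A - λI) = λ^2 - 6λ + 9 = 0.
Single eigenvalue λ = 3 with algebraic multiplicity 2.
Eigenvector v = (-3,2); generalized eigenvector w with (A-λI)w=v is (-1,1).
General solution: e^(3t)[C_1·v + C_2·(t·v + w)].

p(t) = -3C_1e^(3t) - 3C_2te^(3t) - C_2e^(3t), q(t) = 2C_1e^(3t) + 2C_2te^(3t) + C_2e^(3t)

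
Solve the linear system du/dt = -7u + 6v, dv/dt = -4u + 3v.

u(t) = C_1e^(-t) + 3C_2e^(-3t), v(t) = C_1e^(-t) + 2C_2e^(-3t)

Coefficient matrix A = [[-7, 6], [-4, 3]].
Characteristic polynomial det(A - λI) = λ^2 + 4λ + 3 = 0.
Eigenvalues λ = -1, -3.
For λ=-1: (A-λI) row 1 is [-6, 6], so an eigenvector is (1, 1).
For λ=-3: (A-λI) row 1 is [-4, 6], so an eigenvector is (3, 2).
General solution: C_1e^(-t)(1,1) + C_2e^(-3t)(3,2).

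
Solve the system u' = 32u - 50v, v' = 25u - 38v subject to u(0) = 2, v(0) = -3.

Coefficient matrix A = [[32, -50], [25, -38]].
Characteristic polynomial det(A - λI) = λ^2 + 6λ + 34 = 0.
Eigenvalues λ = -3 ± 5i (complex conjugate pair).
For λ=-3+5i: an eigenvector is (1,1) - i(-3,-2) = (1 + 3i, 1 + 2i).
A real fundamental pair from Re and Im of e^((-3+5i)t)v: X_1 = e^(-3t)(cos(5t)·(1,1) + sin(5t)·(-3,-2)), X_2 = e^(-3t)(sin(5t)·(1,1) - cos(5t)·(-3,-2)).
General solution: c_1X_1 + c_2X_2.
Applying u(0)=2, v(0)=-3 gives c_1=-13, c_2=5.

u(t) = 44e^(-3t)sin(5t) + 2e^(-3t)cos(5t), v(t) = 31e^(-3t)sin(5t) - 3e^(-3t)cos(5t)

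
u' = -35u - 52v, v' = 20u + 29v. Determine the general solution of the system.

Coefficient matrix A = [[-35, -52], [20, 29]].
Characteristic polynomial det(A - λI) = λ^2 + 6λ + 25 = 0.
Eigenvalues λ = -3 ± 4i (complex conjugate pair).
For λ=-3+4i: an eigenvector is (-2,1) - i(3,-2) = (-2 - 3i, 1 + 2i).
A real fundamental pair from Re and Im of e^((-3+4i)t)v: X_1 = e^(-3t)(cos(4t)·(-2,1) + sin(4t)·(3,-2)), X_2 = e^(-3t)(sin(4t)·(-2,1) - cos(4t)·(3,-2)).
General solution: c_1X_1 + c_2X_2.

u(t) = 3c_1e^(-3t)sin(4t) - 2c_1e^(-3t)cos(4t) - 2c_2e^(-3t)sin(4t) - 3c_2e^(-3t)cos(4t), v(t) = -2c_1e^(-3t)sin(4t) + c_1e^(-3t)cos(4t) + c_2e^(-3t)sin(4t) + 2c_2e^(-3t)cos(4t)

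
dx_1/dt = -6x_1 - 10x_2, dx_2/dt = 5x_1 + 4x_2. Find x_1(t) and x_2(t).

Coefficient matrix A = [[-6, -10], [5, 4]].
Characteristic polynomial det(A - λI) = λ^2 + 2λ + 26 = 0.
Eigenvalues λ = -1 ± 5i (complex conjugate pair).
For λ=-1+5i: an eigenvector is (1,-1) - i(1,0) = (1 - i, -1).
A real fundamental pair from Re and Im of e^((-1+5i)t)v: X_1 = e^(-t)(cos(5t)·(1,-1) + sin(5t)·(1,0)), X_2 = e^(-t)(sin(5t)·(1,-1) - cos(5t)·(1,0)).
General solution: K_1X_1 + K_2X_2.

x_1(t) = K_1e^(-t)sin(5t) + K_1e^(-t)cos(5t) + K_2e^(-t)sin(5t) - K_2e^(-t)cos(5t), x_2(t) = -K_1e^(-t)cos(5t) - K_2e^(-t)sin(5t)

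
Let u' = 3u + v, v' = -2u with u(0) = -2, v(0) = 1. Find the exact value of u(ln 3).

A = [[3,1],[-2,0]]; eigenvalues λ = 1, 2.
Eigenvectors: (1,-2) for λ=1, (-1,1) for λ=2.
From the initial condition, c_1 = 1, c_2 = 3.
u(ln 3) = (1)(3^1)(1) + (3)(3^2)(-1) = -24.

-24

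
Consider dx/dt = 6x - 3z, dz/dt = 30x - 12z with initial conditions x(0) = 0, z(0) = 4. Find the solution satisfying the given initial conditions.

Coefficient matrix A = [[6, -3], [30, -12]].
Characteristic polynomial det(A - λI) = λ^2 + 6λ + 18 = 0.
Eigenvalues λ = -3 ± 3i (complex conjugate pair).
For λ=-3+3i: an eigenvector is (0,1) - i(-1,-3) = (0 + i, 1 + 3i).
A real fundamental pair from Re and Im of e^((-3+3i)t)v: X_1 = e^(-3t)(cos(3t)·(0,1) + sin(3t)·(-1,-3)), X_2 = e^(-3t)(sin(3t)·(0,1) - cos(3t)·(-1,-3)).
General solution: K_1X_1 + K_2X_2.
Applying x(0)=0, z(0)=4 gives K_1=4, K_2=0.

x(t) = -4e^(-3t)sin(3t), z(t) = -12e^(-3t)sin(3t) + 4e^(-3t)cos(3t)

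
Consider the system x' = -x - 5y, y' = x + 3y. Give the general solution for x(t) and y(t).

x(t) = -2c_1e^(t)sin(t) + c_1e^(t)cos(t) + c_2e^(t)sin(t) + 2c_2e^(t)cos(t), y(t) = c_1e^(t)sin(t) - c_2e^(t)cos(t)

Coefficient matrix A = [[-1, -5], [1, 3]].
Characteristic polynomial det(A - λI) = λ^2 - 2λ + 2 = 0.
Eigenvalues λ = 1 ± i (complex conjugate pair).
For λ=1+i: an eigenvector is (1,0) - i(-2,1) = (1 + 2i, 0 - i).
A real fundamental pair from Re and Im of e^((1+i)t)v: X_1 = e^(t)(cos(t)·(1,0) + sin(t)·(-2,1)), X_2 = e^(t)(sin(t)·(1,0) - cos(t)·(-2,1)).
General solution: c_1X_1 + c_2X_2.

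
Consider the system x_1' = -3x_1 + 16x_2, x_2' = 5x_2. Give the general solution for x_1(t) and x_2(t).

Coefficient matrix A = [[-3, 16], [0, 5]].
Characteristic polynomial det(A - λI) = λ^2 - 2λ - 15 = 0.
Eigenvalues λ = -3, 5.
For λ=-3: (A-λI) row 1 is [0, 16], so an eigenvector is (-1, 0).
For λ=5: (A-λI) row 1 is [-8, 16], so an eigenvector is (2, 1).
General solution: c_1e^(-3t)(-1,0) + c_2e^(5t)(2,1).

x_1(t) = -c_1e^(-3t) + 2c_2e^(5t), x_2(t) = c_2e^(5t)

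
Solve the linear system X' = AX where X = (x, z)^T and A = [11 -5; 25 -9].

Coefficient matrix A = [[11, -5], [25, -9]].
Characteristic polynomial det(A - λI) = λ^2 - 2λ + 26 = 0.
Eigenvalues λ = 1 ± 5i (complex conjugate pair).
For λ=1+5i: an eigenvector is (0,-1) - i(1,2) = (0 - i, -1 - 2i).
A real fundamental pair from Re and Im of e^((1+5i)t)v: X_1 = e^(t)(cos(5t)·(0,-1) + sin(5t)·(1,2)), X_2 = e^(t)(sin(5t)·(0,-1) - cos(5t)·(1,2)).
General solution: c_1X_1 + c_2X_2.

x(t) = c_1e^(t)sin(5t) - c_2e^(t)cos(5t), z(t) = 2c_1e^(t)sin(5t) - c_1e^(t)cos(5t) - c_2e^(t)sin(5t) - 2c_2e^(t)cos(5t)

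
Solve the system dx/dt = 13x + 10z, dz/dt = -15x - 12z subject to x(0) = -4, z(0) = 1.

x(t) = -10e^(3t) + 6e^(-2t), z(t) = 10e^(3t) - 9e^(-2t)

Coefficient matrix A = [[13, 10], [-15, -12]].
Characteristic polynomial det(A - λI) = λ^2 - λ - 6 = 0.
Eigenvalues λ = 3, -2.
For λ=3: (A-λI) row 1 is [10, 10], so an eigenvector is (-1, 1).
For λ=-2: (A-λI) row 1 is [15, 10], so an eigenvector is (2, -3).
General solution: c_1e^(3t)(-1,1) + c_2e^(-2t)(2,-3).
Applying x(0)=-4, z(0)=1 gives c_1=10, c_2=3.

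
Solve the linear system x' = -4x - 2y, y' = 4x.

x(t) = c_1e^(-2t)cos(2t) + c_2e^(-2t)sin(2t), y(t) = c_1e^(-2t)sin(2t) - c_1e^(-2t)cos(2t) - c_2e^(-2t)sin(2t) - c_2e^(-2t)cos(2t)

Coefficient matrix A = [[-4, -2], [4, 0]].
Characteristic polynomial det(A - λI) = λ^2 + 4λ + 8 = 0.
Eigenvalues λ = -2 ± 2i (complex conjugate pair).
For λ=-2+2i: an eigenvector is (1,-1) - i(0,1) = (1, -1 - i).
A real fundamental pair from Re and Im of e^((-2+2i)t)v: X_1 = e^(-2t)(cos(2t)·(1,-1) + sin(2t)·(0,1)), X_2 = e^(-2t)(sin(2t)·(1,-1) - cos(2t)·(0,1)).
General solution: c_1X_1 + c_2X_2.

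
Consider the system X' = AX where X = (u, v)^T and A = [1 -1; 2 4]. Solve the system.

Coefficient matrix A = [[1, -1], [2, 4]].
Characteristic polynomial det(A - λI) = λ^2 - 5λ + 6 = 0.
Eigenvalues λ = 2, 3.
For λ=2: (A-λI) row 1 is [-1, -1], so an eigenvector is (-1, 1).
For λ=3: (A-λI) row 1 is [-2, -1], so an eigenvector is (1, -2).
General solution: C_1e^(2t)(-1,1) + C_2e^(3t)(1,-2).

u(t) = -C_1e^(2t) + C_2e^(3t), v(t) = C_1e^(2t) - 2C_2e^(3t)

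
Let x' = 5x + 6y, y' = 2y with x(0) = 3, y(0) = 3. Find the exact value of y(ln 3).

27

A = [[5,6],[0,2]]; eigenvalues λ = 5, 2.
Eigenvectors: (1,0) for λ=5, (-2,1) for λ=2.
From the initial condition, c_1 = 9, c_2 = 3.
y(ln 3) = (9)(3^5)(0) + (3)(3^2)(1) = 27.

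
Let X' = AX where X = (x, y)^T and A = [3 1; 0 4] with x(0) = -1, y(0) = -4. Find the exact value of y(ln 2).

-64

A = [[3,1],[0,4]]; eigenvalues λ = 3, 4.
Eigenvectors: (1,0) for λ=3, (-1,-1) for λ=4.
From the initial condition, c_1 = 3, c_2 = 4.
y(ln 2) = (3)(2^3)(0) + (4)(2^4)(-1) = -64.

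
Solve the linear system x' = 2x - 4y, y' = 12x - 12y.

x(t) = -2c_1e^(-4t) - c_2e^(-6t), y(t) = -3c_1e^(-4t) - 2c_2e^(-6t)

Coefficient matrix A = [[2, -4], [12, -12]].
Characteristic polynomial det(A - λI) = λ^2 + 10λ + 24 = 0.
Eigenvalues λ = -4, -6.
For λ=-4: (A-λI) row 1 is [6, -4], so an eigenvector is (-2, -3).
For λ=-6: (A-λI) row 1 is [8, -4], so an eigenvector is (-1, -2).
General solution: c_1e^(-4t)(-2,-3) + c_2e^(-6t)(-1,-2).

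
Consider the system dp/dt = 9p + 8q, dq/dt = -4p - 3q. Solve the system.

Coefficient matrix A = [[9, 8], [-4, -3]].
Characteristic polynomial det(A - λI) = λ^2 - 6λ + 5 = 0.
Eigenvalues λ = 1, 5.
For λ=1: (A-λI) row 1 is [8, 8], so an eigenvector is (1, -1).
For λ=5: (A-λI) row 1 is [4, 8], so an eigenvector is (-2, 1).
General solution: c_1e^(t)(1,-1) + c_2e^(5t)(-2,1).

p(t) = c_1e^(t) - 2c_2e^(5t), q(t) = -c_1e^(t) + c_2e^(5t)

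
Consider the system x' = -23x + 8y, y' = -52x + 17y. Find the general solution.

Coefficient matrix A = [[-23, 8], [-52, 17]].
Characteristic polynomial det(A - λI) = λ^2 + 6λ + 25 = 0.
Eigenvalues λ = -3 ± 4i (complex conjugate pair).
For λ=-3+4i: an eigenvector is (1,3) - i(1,2) = (1 - i, 3 - 2i).
A real fundamental pair from Re and Im of e^((-3+4i)t)v: X_1 = e^(-3t)(cos(4t)·(1,3) + sin(4t)·(1,2)), X_2 = e^(-3t)(sin(4t)·(1,3) - cos(4t)·(1,2)).
General solution: C_1X_1 + C_2X_2.

x(t) = C_1e^(-3t)sin(4t) + C_1e^(-3t)cos(4t) + C_2e^(-3t)sin(4t) - C_2e^(-3t)cos(4t), y(t) = 2C_1e^(-3t)sin(4t) + 3C_1e^(-3t)cos(4t) + 3C_2e^(-3t)sin(4t) - 2C_2e^(-3t)cos(4t)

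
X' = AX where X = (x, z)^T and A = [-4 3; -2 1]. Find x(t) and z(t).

Coefficient matrix A = [[-4, 3], [-2, 1]].
Characteristic polynomial det(A - λI) = λ^2 + 3λ + 2 = 0.
Eigenvalues λ = -1, -2.
For λ=-1: (A-λI) row 1 is [-3, 3], so an eigenvector is (-1, -1).
For λ=-2: (A-λI) row 1 is [-2, 3], so an eigenvector is (3, 2).
General solution: C_1e^(-t)(-1,-1) + C_2e^(-2t)(3,2).

x(t) = -C_1e^(-t) + 3C_2e^(-2t), z(t) = -C_1e^(-t) + 2C_2e^(-2t)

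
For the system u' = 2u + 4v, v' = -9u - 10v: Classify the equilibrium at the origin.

A = [[2,4],[-9,-10]]; det(A-λI) = λ^2 + 8λ + 16.
repeated λ = -4 with a single eigenvector.

stable improper node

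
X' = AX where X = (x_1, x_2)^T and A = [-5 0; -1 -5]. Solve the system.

Coefficient matrix A = [[-5, 0], [-1, -5]].
Characteristic polynomial det(A - λI) = λ^2 + 10λ + 25 = 0.
Single eigenvalue λ = -5 with algebraic multiplicity 2.
Eigenvector v = (0,1); generalized eigenvector w with (A-λI)w=v is (-1,3).
General solution: e^(-5t)[C_1·v + C_2·(t·v + w)].

x_1(t) = -C_2e^(-5t), x_2(t) = C_1e^(-5t) + C_2te^(-5t) + 3C_2e^(-5t)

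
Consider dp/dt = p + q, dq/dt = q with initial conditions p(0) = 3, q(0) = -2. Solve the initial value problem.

Coefficient matrix A = [[1, 1], [0, 1]].
Characteristic polynomial det(A - λI) = λ^2 - 2λ + 1 = 0.
Single eigenvalue λ = 1 with algebraic multiplicity 2.
Eigenvector v = (-1,0); generalized eigenvector w with (A-λI)w=v is (3,-1).
General solution: e^(t)[C_1·v + C_2·(t·v + w)].
Applying p(0)=3, q(0)=-2 gives C_1=3, C_2=2.

p(t) = -2te^(t) + 3e^(t), q(t) = -2e^(t)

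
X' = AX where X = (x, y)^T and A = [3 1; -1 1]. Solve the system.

x(t) = -K_1e^(2t) - K_2te^(2t), y(t) = K_1e^(2t) + K_2te^(2t) - K_2e^(2t)

Coefficient matrix A = [[3, 1], [-1, 1]].
Characteristic polynomial det(A - λI) = λ^2 - 4λ + 4 = 0.
Single eigenvalue λ = 2 with algebraic multiplicity 2.
Eigenvector v = (-1,1); generalized eigenvector w with (A-λI)w=v is (0,-1).
General solution: e^(2t)[K_1·v + K_2·(t·v + w)].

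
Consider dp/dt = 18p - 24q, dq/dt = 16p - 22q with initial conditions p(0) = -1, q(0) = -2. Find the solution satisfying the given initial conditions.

p(t) = 3e^(2t) - 4e^(-6t), q(t) = 2e^(2t) - 4e^(-6t)

Coefficient matrix A = [[18, -24], [16, -22]].
Characteristic polynomial det(A - λI) = λ^2 + 4λ - 12 = 0.
Eigenvalues λ = -6, 2.
For λ=-6: (A-λI) row 1 is [24, -24], so an eigenvector is (1, 1).
For λ=2: (A-λI) row 1 is [16, -24], so an eigenvector is (-3, -2).
General solution: K_1e^(-6t)(1,1) + K_2e^(2t)(-3,-2).
Applying p(0)=-1, q(0)=-2 gives K_1=-4, K_2=-1.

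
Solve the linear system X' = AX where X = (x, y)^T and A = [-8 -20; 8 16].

x(t) = -2K_1e^(4t)sin(4t) - K_1e^(4t)cos(4t) - K_2e^(4t)sin(4t) + 2K_2e^(4t)cos(4t), y(t) = K_1e^(4t)sin(4t) + K_1e^(4t)cos(4t) + K_2e^(4t)sin(4t) - K_2e^(4t)cos(4t)

Coefficient matrix A = [[-8, -20], [8, 16]].
Characteristic polynomial det(A - λI) = λ^2 - 8λ + 32 = 0.
Eigenvalues λ = 4 ± 4i (complex conjugate pair).
For λ=4+4i: an eigenvector is (-1,1) - i(-2,1) = (-1 + 2i, 1 - i).
A real fundamental pair from Re and Im of e^((4+4i)t)v: X_1 = e^(4t)(cos(4t)·(-1,1) + sin(4t)·(-2,1)), X_2 = e^(4t)(sin(4t)·(-1,1) - cos(4t)·(-2,1)).
General solution: K_1X_1 + K_2X_2.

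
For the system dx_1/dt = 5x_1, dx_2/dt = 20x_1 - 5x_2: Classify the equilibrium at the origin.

saddle

A = [[5,0],[20,-5]]; det(A-λI) = λ^2 - 25.
λ = 5, -5: opposite signs.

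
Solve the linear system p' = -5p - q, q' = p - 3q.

p(t) = c_1e^(-4t) + c_2te^(-4t) - 2c_2e^(-4t), q(t) = -c_1e^(-4t) - c_2te^(-4t) + c_2e^(-4t)

Coefficient matrix A = [[-5, -1], [1, -3]].
Characteristic polynomial det(A - λI) = λ^2 + 8λ + 16 = 0.
Single eigenvalue λ = -4 with algebraic multiplicity 2.
Eigenvector v = (1,-1); generalized eigenvector w with (A-λI)w=v is (-2,1).
General solution: e^(-4t)[c_1·v + c_2·(t·v + w)].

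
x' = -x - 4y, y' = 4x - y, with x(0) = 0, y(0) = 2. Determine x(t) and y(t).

Coefficient matrix A = [[-1, -4], [4, -1]].
Characteristic polynomial det(A - λI) = λ^2 + 2λ + 17 = 0.
Eigenvalues λ = -1 ± 4i (complex conjugate pair).
For λ=-1+4i: an eigenvector is (0,-1) - i(1,0) = (0 - i, -1).
A real fundamental pair from Re and Im of e^((-1+4i)t)v: X_1 = e^(-t)(cos(4t)·(0,-1) + sin(4t)·(1,0)), X_2 = e^(-t)(sin(4t)·(0,-1) - cos(4t)·(1,0)).
General solution: c_1X_1 + c_2X_2.
Applying x(0)=0, y(0)=2 gives c_1=-2, c_2=0.

x(t) = -2e^(-t)sin(4t), y(t) = 2e^(-t)cos(4t)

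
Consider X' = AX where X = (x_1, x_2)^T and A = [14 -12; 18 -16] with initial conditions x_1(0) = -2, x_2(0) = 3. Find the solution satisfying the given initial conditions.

Coefficient matrix A = [[14, -12], [18, -16]].
Characteristic polynomial det(A - λI) = λ^2 + 2λ - 8 = 0.
Eigenvalues λ = 2, -4.
For λ=2: (A-λI) row 1 is [12, -12], so an eigenvector is (1, 1).
For λ=-4: (A-λI) row 1 is [18, -12], so an eigenvector is (-2, -3).
General solution: K_1e^(2t)(1,1) + K_2e^(-4t)(-2,-3).
Applying x_1(0)=-2, x_2(0)=3 gives K_1=-12, K_2=-5.

x_1(t) = -12e^(2t) + 10e^(-4t), x_2(t) = -12e^(2t) + 15e^(-4t)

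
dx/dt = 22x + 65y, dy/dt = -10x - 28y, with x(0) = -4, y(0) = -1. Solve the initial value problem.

x(t) = -33e^(-3t)sin(5t) - 4e^(-3t)cos(5t), y(t) = 13e^(-3t)sin(5t) - e^(-3t)cos(5t)

Coefficient matrix A = [[22, 65], [-10, -28]].
Characteristic polynomial det(A - λI) = λ^2 + 6λ + 34 = 0.
Eigenvalues λ = -3 ± 5i (complex conjugate pair).
For λ=-3+5i: an eigenvector is (2,-1) - i(-3,1) = (2 + 3i, -1 - i).
A real fundamental pair from Re and Im of e^((-3+5i)t)v: X_1 = e^(-3t)(cos(5t)·(2,-1) + sin(5t)·(-3,1)), X_2 = e^(-3t)(sin(5t)·(2,-1) - cos(5t)·(-3,1)).
General solution: K_1X_1 + K_2X_2.
Applying x(0)=-4, y(0)=-1 gives K_1=7, K_2=-6.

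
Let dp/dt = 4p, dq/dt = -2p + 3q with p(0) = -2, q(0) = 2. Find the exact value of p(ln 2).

A = [[4,0],[-2,3]]; eigenvalues λ = 4, 3.
Eigenvectors: (1,-2) for λ=4, (0,1) for λ=3.
From the initial condition, c_1 = -2, c_2 = -2.
p(ln 2) = (-2)(2^4)(1) + (-2)(2^3)(0) = -32.

-32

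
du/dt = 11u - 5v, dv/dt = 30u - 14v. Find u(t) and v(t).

u(t) = -c_1e^(-4t) + c_2e^(t), v(t) = -3c_1e^(-4t) + 2c_2e^(t)

Coefficient matrix A = [[11, -5], [30, -14]].
Characteristic polynomial det(A - λI) = λ^2 + 3λ - 4 = 0.
Eigenvalues λ = -4, 1.
For λ=-4: (A-λI) row 1 is [15, -5], so an eigenvector is (-1, -3).
For λ=1: (A-λI) row 1 is [10, -5], so an eigenvector is (1, 2).
General solution: c_1e^(-4t)(-1,-3) + c_2e^(t)(1,2).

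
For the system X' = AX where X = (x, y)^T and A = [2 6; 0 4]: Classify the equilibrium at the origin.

unstable node

A = [[2,6],[0,4]]; det(A-λI) = λ^2 - 6λ + 8.
λ = 4, 2: both positive.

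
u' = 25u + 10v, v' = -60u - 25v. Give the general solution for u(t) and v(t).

Coefficient matrix A = [[25, 10], [-60, -25]].
Characteristic polynomial det(A - λI) = λ^2 - 25 = 0.
Eigenvalues λ = -5, 5.
For λ=-5: (A-λI) row 1 is [30, 10], so an eigenvector is (1, -3).
For λ=5: (A-λI) row 1 is [20, 10], so an eigenvector is (-1, 2).
General solution: c_1e^(-5t)(1,-3) + c_2e^(5t)(-1,2).

u(t) = c_1e^(-5t) - c_2e^(5t), v(t) = -3c_1e^(-5t) + 2c_2e^(5t)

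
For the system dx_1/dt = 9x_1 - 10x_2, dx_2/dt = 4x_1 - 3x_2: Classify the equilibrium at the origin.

unstable spiral

A = [[9,-10],[4,-3]]; det(A-λI) = λ^2 - 6λ + 13.
λ = 3 ± 2i: positive real part.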